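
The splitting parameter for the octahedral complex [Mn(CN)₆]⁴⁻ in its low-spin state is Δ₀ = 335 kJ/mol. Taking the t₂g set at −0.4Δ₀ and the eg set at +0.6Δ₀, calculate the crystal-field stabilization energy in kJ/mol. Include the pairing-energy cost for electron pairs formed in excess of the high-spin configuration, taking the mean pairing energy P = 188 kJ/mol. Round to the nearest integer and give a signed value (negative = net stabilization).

-294

Each CN⁻ contributes -1; 6 × (-1) = -6. With overall charge -4, Mn is in the +2 oxidation state.
Group 7 minus oxidation state +2 gives a d⁵ configuration for Mn²⁺.
The d⁵ electrons fill as t₂g⁵ eg⁰.
Orbital CFSE = 5(-0.4) + 0(0.6) = -2.0Δ₀ = -2.0 × 335 = -670 kJ/mol.
Relative to high-spin t₂g³ eg² (0 paired), the low-spin configuration has 2 additional pairs, contributing +2 × 188 = +376 kJ/mol.
Combining: -670 + 376 = -294 kJ/mol.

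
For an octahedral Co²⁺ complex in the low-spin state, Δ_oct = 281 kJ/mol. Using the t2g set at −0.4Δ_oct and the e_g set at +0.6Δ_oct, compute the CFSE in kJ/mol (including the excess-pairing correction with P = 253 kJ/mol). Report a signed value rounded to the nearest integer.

Co²⁺: group 9, so d-count = 9 − 2 = 7.
Configuration: t2g^6 e_g^1.
Orbital CFSE = 6(-0.4) + 1(0.6) = -1.8Δ_oct = -1.8 × 281 = -506 kJ/mol.
High-spin d⁷ would be t2g^5 e_g^2 with 2 pairs; low-spin has 3, so 1 excess pair costs +1P = +253 kJ/mol.
Net CFSE = -506 + 253 = -253 kJ/mol.

-253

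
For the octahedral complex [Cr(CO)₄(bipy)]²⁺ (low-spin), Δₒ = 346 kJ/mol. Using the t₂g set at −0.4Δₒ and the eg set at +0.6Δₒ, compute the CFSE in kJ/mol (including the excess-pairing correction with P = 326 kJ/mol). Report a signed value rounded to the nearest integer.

-228

Ligand charges: 4×(+0) from CO and 1×(+0) from bipy sum to +0; with overall charge +2, Cr is +2.
Cr is in group 6, so Cr²⁺ is d⁴ (6 − 2 = 4).
Configuration: t₂g⁴ eg⁰.
The orbital stabilization is -1.6Δₒ = -1.6 × 346 = -554 kJ/mol.
Pairing penalty: 1 pair vs 0 in the high-spin reference → 1 extra × P = 326 kJ/mol.
Combining: -554 + 326 = -228 kJ/mol.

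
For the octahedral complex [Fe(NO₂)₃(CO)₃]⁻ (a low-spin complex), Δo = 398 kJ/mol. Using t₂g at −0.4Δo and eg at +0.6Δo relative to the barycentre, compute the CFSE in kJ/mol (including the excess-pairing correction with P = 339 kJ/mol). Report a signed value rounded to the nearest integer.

-277

Ligand charges: 3×(-1) from NO₂⁻ and 3×(+0) from CO sum to -3; with overall charge -1, Fe is +2.
Fe²⁺: group 8, so d-count = 8 − 2 = 6.
Electron filling gives t₂g⁶ eg⁰.
The orbital stabilization is -2.4Δo = -2.4 × 398 = -955 kJ/mol.
Relative to high-spin t₂g⁴ eg² (1 paired), the low-spin configuration has 2 additional pairs, contributing +2 × 339 = +678 kJ/mol.
Net CFSE = -955 + 678 = -277 kJ/mol.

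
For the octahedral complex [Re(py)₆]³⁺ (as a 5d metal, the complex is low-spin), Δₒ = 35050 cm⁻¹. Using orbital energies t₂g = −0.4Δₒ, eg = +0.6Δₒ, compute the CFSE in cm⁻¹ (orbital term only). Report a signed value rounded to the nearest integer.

py is neutral, so the +3 overall charge sits on Re: oxidation state +3.
Group 7 minus oxidation state +3 gives a d⁴ configuration for Re³⁺.
The d⁴ electrons fill as t₂g⁴ eg⁰.
Orbital CFSE = 4(-0.4) + 0(0.6) = -1.6Δₒ = -1.6 × 35050 = -56080 cm⁻¹.

-56080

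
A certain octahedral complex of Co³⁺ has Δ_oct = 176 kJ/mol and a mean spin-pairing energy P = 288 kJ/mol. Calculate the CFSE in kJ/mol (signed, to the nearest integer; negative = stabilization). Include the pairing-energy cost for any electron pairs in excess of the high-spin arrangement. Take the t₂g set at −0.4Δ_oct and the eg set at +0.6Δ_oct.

Co is in group 9, so Co³⁺ is d⁶ (9 − 3 = 6).
With Δ_oct < P the complex is high-spin.
Configuration: t₂g⁴ eg².
Orbital CFSE = -0.4Δ_oct = -0.4 × 176 = -70 kJ/mol.
High-spin has no excess pairs, so no pairing correction applies.

-70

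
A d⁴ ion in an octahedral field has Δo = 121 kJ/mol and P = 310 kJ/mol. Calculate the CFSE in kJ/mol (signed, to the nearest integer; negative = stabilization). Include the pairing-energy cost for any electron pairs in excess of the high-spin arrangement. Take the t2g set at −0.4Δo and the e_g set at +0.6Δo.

Δo < P, so pairing is avoided: the ground state is high-spin.
Configuration: t2g^3 e_g^1.
Orbital CFSE = -0.6Δo = -0.6 × 121 = -73 kJ/mol.
High-spin has no excess pairs, so no pairing correction applies.

-73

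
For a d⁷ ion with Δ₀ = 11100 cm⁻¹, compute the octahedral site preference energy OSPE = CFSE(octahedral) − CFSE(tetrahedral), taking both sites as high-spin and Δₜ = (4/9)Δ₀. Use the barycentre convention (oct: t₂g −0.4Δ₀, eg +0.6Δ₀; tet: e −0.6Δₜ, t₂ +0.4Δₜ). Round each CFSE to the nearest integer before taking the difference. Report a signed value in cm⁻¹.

-2960

Octahedral high-spin t₂g⁵ eg²: CFSE = -0.8 × 11100 = -8880 cm⁻¹.
Tetrahedral: e⁴ t₂³, CFSE = 4(−0.6) + 3(+0.4) = -1.2Δₜ = -1.2 × (4/9) × 11100 = -5920 cm⁻¹.
OSPE = CFSE(oct) − CFSE(tet) = -8880 − (-5920) = -2960 cm⁻¹.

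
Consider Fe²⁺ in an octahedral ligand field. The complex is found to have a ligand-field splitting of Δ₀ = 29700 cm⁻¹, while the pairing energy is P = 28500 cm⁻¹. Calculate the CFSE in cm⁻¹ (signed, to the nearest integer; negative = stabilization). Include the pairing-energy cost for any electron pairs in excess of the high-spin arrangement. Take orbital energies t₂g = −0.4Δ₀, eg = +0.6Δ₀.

Group 8 minus oxidation state +2 gives a d⁶ configuration for Fe²⁺.
With Δ₀ > P the complex is low-spin.
That gives t₂g⁶ eg⁰.
Orbital CFSE = -2.4Δ₀ = -2.4 × 29700 = -71280 cm⁻¹.
Excess pairs vs high-spin: 3 − 1 = 2; pairing cost = +57000 cm⁻¹.
Net CFSE = -71280 + 57000 = -14280 cm⁻¹.

-14280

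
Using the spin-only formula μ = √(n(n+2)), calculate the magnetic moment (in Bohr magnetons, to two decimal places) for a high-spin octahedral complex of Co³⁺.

4.90 Bohr magnetons

Group 9 minus oxidation state +3 gives a d⁶ configuration for Co³⁺.
Configuration: t₂g⁴ eg² → 4 unpaired electrons.
μ(spin-only) = √[4(4+2)] = √24 ≈ 4.90 Bohr magnetons.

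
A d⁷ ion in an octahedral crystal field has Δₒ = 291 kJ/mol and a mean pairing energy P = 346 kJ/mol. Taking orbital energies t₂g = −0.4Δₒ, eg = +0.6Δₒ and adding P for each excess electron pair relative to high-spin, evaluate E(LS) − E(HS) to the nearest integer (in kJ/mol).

In the high-spin limit (t₂g⁵ eg²) the orbital term is -0.8Δₒ = -233 kJ/mol, with no excess pairing.
Low-spin t₂g⁶ eg¹ gives -1.8Δₒ = -524 kJ/mol, but forming 1 extra pair costs 1P = 346 kJ/mol, so E(LS) = -524 + 346 = -178 kJ/mol.
E(LS) − E(HS) = -178 − (-233) = 55 kJ/mol.

55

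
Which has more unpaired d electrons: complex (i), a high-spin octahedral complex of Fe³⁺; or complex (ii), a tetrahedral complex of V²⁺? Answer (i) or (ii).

(i)

(i): Group 8 minus oxidation state +3 gives a d⁵ configuration for Fe³⁺; t₂g³ eg² → 5 unpaired.
(ii): V sits in group 5; removing 2 electrons leaves V²⁺ with 5 − 2 = 3 d electrons; Tetrahedral fields are weak (Δₜ ≈ 4/9 Δₒ), so electrons fill high-spin; e² t₂¹ → 3 unpaired.
So (i) has more unpaired electrons.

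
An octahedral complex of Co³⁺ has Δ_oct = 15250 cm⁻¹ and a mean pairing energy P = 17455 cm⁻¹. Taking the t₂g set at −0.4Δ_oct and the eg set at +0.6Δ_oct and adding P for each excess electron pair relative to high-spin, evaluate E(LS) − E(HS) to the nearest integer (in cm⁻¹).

4410

Co³⁺: group 9, so d-count = 9 − 3 = 6.
High-spin d⁶ fills as t₂g⁴ eg² with CFSE 4(−0.4) + 2(+0.6) = -0.4Δ_oct = -6100 cm⁻¹.
For low-spin the configuration is t₂g⁶ eg⁰: orbital energy -2.4 × 15250 = -36600 cm⁻¹, and 2 additional pairs relative to high-spin add 34910 cm⁻¹, giving -1690 cm⁻¹.
The difference is -1690 − (-6100) = 4410 cm⁻¹, so high-spin lies lower.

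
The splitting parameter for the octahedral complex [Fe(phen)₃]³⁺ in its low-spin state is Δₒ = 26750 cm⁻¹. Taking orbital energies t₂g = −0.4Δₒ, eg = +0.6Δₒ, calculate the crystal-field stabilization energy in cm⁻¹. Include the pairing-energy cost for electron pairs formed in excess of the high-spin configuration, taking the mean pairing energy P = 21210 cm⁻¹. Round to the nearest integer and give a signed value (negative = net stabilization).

phen is neutral, so the +3 overall charge sits on Fe: oxidation state +3.
Fe sits in group 8; removing 3 electrons leaves Fe³⁺ with 8 − 3 = 5 d electrons.
The d⁵ electrons fill as t₂g⁵ eg⁰.
Orbital CFSE = 5(-0.4) + 0(0.6) = -2.0Δₒ = -2.0 × 26750 = -53500 cm⁻¹.
Pairing penalty: 2 pairs vs 0 in the high-spin reference → 2 extra × P = 42420 cm⁻¹.
Overall CFSE = -53500 + 42420 = -11080 cm⁻¹.

-11080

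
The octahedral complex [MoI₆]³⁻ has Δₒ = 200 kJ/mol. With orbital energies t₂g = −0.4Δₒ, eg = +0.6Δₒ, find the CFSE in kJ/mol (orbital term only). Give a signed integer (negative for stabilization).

-240

Each I⁻ contributes -1; 6 × (-1) = -6. With overall charge -3, Mo is in the +3 oxidation state.
Mo³⁺: group 6, so d-count = 6 − 3 = 3.
For octahedral d³ the high- and low-spin configurations coincide.
The d³ electrons fill as t₂g³ eg⁰.
Orbital CFSE = 3(-0.4) + 0(0.6) = -1.2Δₒ = -1.2 × 200 = -240 kJ/mol.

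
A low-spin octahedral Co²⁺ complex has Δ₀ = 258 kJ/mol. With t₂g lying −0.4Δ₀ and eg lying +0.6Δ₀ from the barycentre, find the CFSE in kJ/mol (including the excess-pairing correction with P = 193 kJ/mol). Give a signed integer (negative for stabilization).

-271

Group 9 minus oxidation state +2 gives a d⁷ configuration for Co²⁺.
Electron filling gives t₂g⁶ eg¹.
CFSE(orbital) = 6×(-0.4Δ₀) + 1×(0.6Δ₀) = -1.8Δ₀; with Δ₀ = 258 kJ/mol that is -464 kJ/mol.
Pairing penalty: 3 pairs vs 2 in the high-spin reference → 1 extra × P = 193 kJ/mol.
Overall CFSE = -464 + 193 = -271 kJ/mol.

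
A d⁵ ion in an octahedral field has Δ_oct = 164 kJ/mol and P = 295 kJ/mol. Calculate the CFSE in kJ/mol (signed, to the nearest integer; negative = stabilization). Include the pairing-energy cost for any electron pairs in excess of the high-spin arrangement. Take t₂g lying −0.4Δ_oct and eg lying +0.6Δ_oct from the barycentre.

0

Since Δ_oct = 164 kJ/mol < P = 295 kJ/mol, the complex adopts the high-spin configuration.
Filling d⁵ accordingly: t₂g³ eg².
Orbital CFSE = 0.0Δ_oct = 0.0 × 164 = 0 kJ/mol.
High-spin has no excess pairs, so no pairing correction applies.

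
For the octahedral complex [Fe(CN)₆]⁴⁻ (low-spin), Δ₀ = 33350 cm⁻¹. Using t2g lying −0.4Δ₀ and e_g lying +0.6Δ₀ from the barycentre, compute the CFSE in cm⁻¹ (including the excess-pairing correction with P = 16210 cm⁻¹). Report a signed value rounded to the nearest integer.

-47620

Each CN⁻ contributes -1; 6 × (-1) = -6. With overall charge -4, Fe is in the +2 oxidation state.
Group 8 minus oxidation state +2 gives a d⁶ configuration for Fe²⁺.
Configuration: t2g^6 e_g^0.
The orbital stabilization is -2.4Δ₀ = -2.4 × 33350 = -80040 cm⁻¹.
High-spin d⁶ would be t2g^4 e_g^2 with 1 pair; low-spin has 3, so 2 excess pairs cost +2P = +32420 cm⁻¹.
Overall CFSE = -80040 + 32420 = -47620 cm⁻¹.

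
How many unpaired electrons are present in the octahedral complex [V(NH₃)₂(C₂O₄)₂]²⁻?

3

Ligand charges: 2×(+0) from NH₃ and 2×(-2) from C₂O₄²⁻ sum to -4; with overall charge -2, V is +2.
V is in group 5, so V²⁺ is d³ (5 − 2 = 3).
Configuration: t₂g³ eg⁰, giving 3 unpaired electrons.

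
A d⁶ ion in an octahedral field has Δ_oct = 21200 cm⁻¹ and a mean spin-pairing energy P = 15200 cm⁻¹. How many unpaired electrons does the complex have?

0

Since Δ_oct = 21200 cm⁻¹ > P = 15200 cm⁻¹, the complex adopts the low-spin configuration.
Filling d⁶ accordingly: t2g^6 e_g^0.
Unpaired electrons: 0.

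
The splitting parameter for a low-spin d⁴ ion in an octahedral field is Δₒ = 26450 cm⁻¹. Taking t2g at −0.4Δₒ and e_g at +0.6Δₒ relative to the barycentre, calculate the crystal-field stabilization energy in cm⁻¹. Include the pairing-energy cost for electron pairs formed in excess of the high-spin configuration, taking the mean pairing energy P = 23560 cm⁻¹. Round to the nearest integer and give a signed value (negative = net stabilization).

-18760

Electron filling gives t2g^4 e_g^0.
CFSE(orbital) = 4×(-0.4Δₒ) + 0×(0.6Δₒ) = -1.6Δₒ; with Δₒ = 26450 cm⁻¹ that is -42320 cm⁻¹.
Pairing penalty: 1 pair vs 0 in the high-spin reference → 1 extra × P = 23560 cm⁻¹.
Combining: -42320 + 23560 = -18760 cm⁻¹.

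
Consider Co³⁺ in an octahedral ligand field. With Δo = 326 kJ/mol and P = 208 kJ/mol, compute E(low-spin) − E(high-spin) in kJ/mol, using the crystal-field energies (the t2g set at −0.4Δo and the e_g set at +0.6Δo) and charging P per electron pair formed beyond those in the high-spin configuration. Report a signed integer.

-236

Group 9 minus oxidation state +3 gives a d⁶ configuration for Co³⁺.
High-spin d⁶ fills as t2g^4 e_g^2 with CFSE 4(−0.4) + 2(+0.6) = -0.4Δo = -130 kJ/mol.
Low-spin t2g^6 e_g^0 gives -2.4Δo = -782 kJ/mol, but forming 2 extra pairs costs 2P = 416 kJ/mol, so E(LS) = -782 + 416 = -366 kJ/mol.
The difference is -366 − (-130) = -236 kJ/mol, so low-spin lies lower.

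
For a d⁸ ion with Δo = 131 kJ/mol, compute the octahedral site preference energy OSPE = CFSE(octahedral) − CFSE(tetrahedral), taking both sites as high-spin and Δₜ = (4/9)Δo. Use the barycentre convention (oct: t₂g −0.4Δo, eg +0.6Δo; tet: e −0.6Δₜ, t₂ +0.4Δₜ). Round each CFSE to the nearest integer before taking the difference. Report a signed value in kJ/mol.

-110

Octahedral high-spin t₂g⁶ eg²: CFSE = -1.2 × 131 = -157 kJ/mol.
Tetrahedral e⁴ t₂⁴ gives -0.8Δₜ = -0.8 × (4/9) × 131 = -47 kJ/mol.
OSPE = CFSE(oct) − CFSE(tet) = -157 − (-47) = -110 kJ/mol.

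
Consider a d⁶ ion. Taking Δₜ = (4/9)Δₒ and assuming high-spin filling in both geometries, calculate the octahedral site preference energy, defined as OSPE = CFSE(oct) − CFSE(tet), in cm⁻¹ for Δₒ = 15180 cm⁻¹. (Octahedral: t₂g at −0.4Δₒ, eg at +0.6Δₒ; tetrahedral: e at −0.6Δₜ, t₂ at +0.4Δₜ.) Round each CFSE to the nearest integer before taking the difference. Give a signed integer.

Octahedral high-spin t₂g⁴ eg²: CFSE = -0.4 × 15180 = -6072 cm⁻¹.
Tetrahedral: e³ t₂³, CFSE = 3(−0.6) + 3(+0.4) = -0.6Δₜ = -0.6 × (4/9) × 15180 = -4048 cm⁻¹.
Subtracting, OSPE = -6072 − (-4048) = -2024 cm⁻¹.

-2024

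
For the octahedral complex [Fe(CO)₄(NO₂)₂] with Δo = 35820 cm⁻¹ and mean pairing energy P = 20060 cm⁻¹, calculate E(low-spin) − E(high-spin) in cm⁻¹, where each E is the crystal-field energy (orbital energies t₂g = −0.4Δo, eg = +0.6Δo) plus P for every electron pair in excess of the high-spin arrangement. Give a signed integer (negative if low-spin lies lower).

Ligand charges: 4×(+0) from CO and 2×(-1) from NO₂⁻ sum to -2; with overall charge +0, Fe is +2.
Fe sits in group 8; removing 2 electrons leaves Fe²⁺ with 8 − 2 = 6 d electrons.
High-spin d⁶ fills as t₂g⁴ eg² with CFSE 4(−0.4) + 2(+0.6) = -0.4Δo = -14328 cm⁻¹.
Low-spin t₂g⁶ eg⁰ gives -2.4Δo = -85968 cm⁻¹, but forming 2 extra pairs costs 2P = 40120 cm⁻¹, so E(LS) = -85968 + 40120 = -45848 cm⁻¹.
E(LS) − E(HS) = -45848 − (-14328) = -31520 cm⁻¹.

-31520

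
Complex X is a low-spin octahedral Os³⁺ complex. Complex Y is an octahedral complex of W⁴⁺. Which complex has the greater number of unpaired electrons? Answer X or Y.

Y

X: Os is in group 8, so Os³⁺ is d⁵ (8 − 3 = 5); t₂g⁵ eg⁰ → 1 unpaired.
Y: W sits in group 6; removing 4 electrons leaves W⁴⁺ with 6 − 4 = 2 d electrons; For octahedral d² the high- and low-spin configurations coincide; t₂g² eg⁰ → 2 unpaired.
So Y has more unpaired electrons.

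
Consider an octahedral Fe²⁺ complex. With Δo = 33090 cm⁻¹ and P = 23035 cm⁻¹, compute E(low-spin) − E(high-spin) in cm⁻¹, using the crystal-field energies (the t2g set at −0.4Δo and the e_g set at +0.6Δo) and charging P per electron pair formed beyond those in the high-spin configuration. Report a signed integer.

Group 8 minus oxidation state +2 gives a d⁶ configuration for Fe²⁺.
In the high-spin limit (t2g^4 e_g^2) the orbital term is -0.4Δo = -13236 cm⁻¹, with no excess pairing.
Low-spin t2g^6 e_g^0 gives -2.4Δo = -79416 cm⁻¹, but forming 2 extra pairs costs 2P = 46070 cm⁻¹, so E(LS) = -79416 + 46070 = -33346 cm⁻¹.
E(LS) − E(HS) = -33346 − (-13236) = -20110 cm⁻¹.

-20110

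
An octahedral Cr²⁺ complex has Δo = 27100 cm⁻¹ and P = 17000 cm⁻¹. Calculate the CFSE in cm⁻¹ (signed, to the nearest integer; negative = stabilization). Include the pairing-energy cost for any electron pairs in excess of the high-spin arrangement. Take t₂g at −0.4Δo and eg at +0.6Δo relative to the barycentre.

-26360

Group 6 minus oxidation state +2 gives a d⁴ configuration for Cr²⁺.
Δo > P, so pairing is preferred: the ground state is low-spin.
Filling d⁴ accordingly: t₂g⁴ eg⁰.
Orbital CFSE = -1.6Δo = -1.6 × 27100 = -43360 cm⁻¹.
Excess pairs vs high-spin: 1 − 0 = 1; pairing cost = +17000 cm⁻¹.
Net CFSE = -43360 + 17000 = -26360 cm⁻¹.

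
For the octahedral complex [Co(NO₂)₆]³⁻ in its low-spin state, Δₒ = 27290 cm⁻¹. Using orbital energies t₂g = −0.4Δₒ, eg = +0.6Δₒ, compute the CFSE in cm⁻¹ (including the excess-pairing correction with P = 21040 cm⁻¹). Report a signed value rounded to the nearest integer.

Each NO₂⁻ contributes -1; 6 × (-1) = -6. With overall charge -3, Co is in the +3 oxidation state.
Co³⁺: group 9, so d-count = 9 − 3 = 6.
Electron filling gives t₂g⁶ eg⁰.
Orbital CFSE = 6(-0.4) + 0(0.6) = -2.4Δₒ = -2.4 × 27290 = -65496 cm⁻¹.
Relative to high-spin t₂g⁴ eg² (1 paired), the low-spin configuration has 2 additional pairs, contributing +2 × 21040 = +42080 cm⁻¹.
Overall CFSE = -65496 + 42080 = -23416 cm⁻¹.

-23416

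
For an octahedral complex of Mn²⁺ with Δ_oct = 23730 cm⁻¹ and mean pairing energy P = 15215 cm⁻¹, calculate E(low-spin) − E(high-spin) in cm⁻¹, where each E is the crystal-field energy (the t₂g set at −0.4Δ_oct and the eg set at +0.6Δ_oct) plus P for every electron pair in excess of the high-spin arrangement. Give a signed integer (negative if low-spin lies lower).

Mn²⁺: group 7, so d-count = 7 − 2 = 5.
High-spin: t₂g³ eg², CFSE = 0.0Δ_oct = 0 cm⁻¹.
Low-spin t₂g⁵ eg⁰ gives -2.0Δ_oct = -47460 cm⁻¹, but forming 2 extra pairs costs 2P = 30430 cm⁻¹, so E(LS) = -47460 + 30430 = -17030 cm⁻¹.
E(LS) − E(HS) = -17030 − (0) = -17030 cm⁻¹.

-17030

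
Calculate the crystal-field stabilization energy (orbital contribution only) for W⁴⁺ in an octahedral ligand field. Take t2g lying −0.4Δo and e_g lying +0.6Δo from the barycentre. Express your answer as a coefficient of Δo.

W is in group 6, so W⁴⁺ is d² (6 − 4 = 2).
Configuration: t2g^2 e_g^0.
CFSE = 2(-0.4Δo) + 0(0.6Δo) = -0.8Δo + 0.0Δo = -0.8Δo.

-0.8 Δo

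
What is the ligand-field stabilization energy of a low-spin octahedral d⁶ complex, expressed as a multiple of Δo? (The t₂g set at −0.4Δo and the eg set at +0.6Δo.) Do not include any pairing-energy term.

Configuration: t₂g⁶ eg⁰.
CFSE = 6(-0.4Δo) + 0(0.6Δo) = -2.4Δo + 0.0Δo = -2.4Δo.

-2.4 Δo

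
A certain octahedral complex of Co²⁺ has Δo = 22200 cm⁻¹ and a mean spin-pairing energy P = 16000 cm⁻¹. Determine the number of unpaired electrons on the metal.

Co sits in group 9; removing 2 electrons leaves Co²⁺ with 9 − 2 = 7 d electrons.
Δo > P, so pairing is preferred: the ground state is low-spin.
That gives t₂g⁶ eg¹.
Unpaired electrons: 1.

1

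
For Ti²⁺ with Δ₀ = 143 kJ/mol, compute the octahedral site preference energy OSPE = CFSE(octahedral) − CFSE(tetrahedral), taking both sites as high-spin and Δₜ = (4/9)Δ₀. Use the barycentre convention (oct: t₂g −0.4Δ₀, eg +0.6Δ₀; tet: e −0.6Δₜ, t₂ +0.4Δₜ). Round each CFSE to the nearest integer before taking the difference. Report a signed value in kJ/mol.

Group 4 minus oxidation state +2 gives a d² configuration for Ti²⁺.
In an octahedral site d² (HS) is t₂g² eg⁰, giving CFSE(oct) = -0.8Δ₀ = -114 kJ/mol.
Tetrahedral e² t₂⁰ gives -1.2Δₜ = -1.2 × (4/9) × 143 = -76 kJ/mol.
OSPE = CFSE(oct) − CFSE(tet) = -114 − (-76) = -38 kJ/mol.

-38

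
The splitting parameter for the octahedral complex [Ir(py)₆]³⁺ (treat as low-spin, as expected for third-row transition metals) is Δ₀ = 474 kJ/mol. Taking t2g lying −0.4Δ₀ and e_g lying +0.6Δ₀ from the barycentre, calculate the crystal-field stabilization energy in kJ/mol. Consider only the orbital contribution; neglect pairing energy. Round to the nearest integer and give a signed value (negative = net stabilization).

-1138

py is neutral, so the +3 overall charge sits on Ir: oxidation state +3.
Group 9 minus oxidation state +3 gives a d⁶ configuration for Ir³⁺.
Electron filling gives t2g^6 e_g^0.
CFSE(orbital) = 6×(-0.4Δ₀) + 0×(0.6Δ₀) = -2.4Δ₀; with Δ₀ = 474 kJ/mol that is -1138 kJ/mol.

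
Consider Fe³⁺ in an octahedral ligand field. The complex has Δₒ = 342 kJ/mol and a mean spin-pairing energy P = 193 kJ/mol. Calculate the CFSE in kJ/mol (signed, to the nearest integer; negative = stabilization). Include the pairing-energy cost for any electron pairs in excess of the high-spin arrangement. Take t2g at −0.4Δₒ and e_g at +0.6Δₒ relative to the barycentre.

-298

Group 8 minus oxidation state +3 gives a d⁵ configuration for Fe³⁺.
Since Δₒ = 342 kJ/mol > P = 193 kJ/mol, the complex adopts the low-spin configuration.
Filling d⁵ accordingly: t2g^5 e_g^0.
Orbital CFSE = -2.0Δₒ = -2.0 × 342 = -684 kJ/mol.
Excess pairs vs high-spin: 2 − 0 = 2; pairing cost = +386 kJ/mol.
Net CFSE = -684 + 386 = -298 kJ/mol.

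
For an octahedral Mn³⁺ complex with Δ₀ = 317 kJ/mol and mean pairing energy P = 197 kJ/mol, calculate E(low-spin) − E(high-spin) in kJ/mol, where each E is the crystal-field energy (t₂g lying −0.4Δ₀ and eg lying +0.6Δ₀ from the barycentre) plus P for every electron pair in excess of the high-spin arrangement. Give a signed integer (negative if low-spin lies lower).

Mn³⁺: group 7, so d-count = 7 − 3 = 4.
High-spin: t₂g³ eg¹, CFSE = -0.6Δ₀ = -190 kJ/mol.
For low-spin the configuration is t₂g⁴ eg⁰: orbital energy -1.6 × 317 = -507 kJ/mol, and 1 additional pair relative to high-spin adds 197 kJ/mol, giving -310 kJ/mol.
The difference is -310 − (-190) = -120 kJ/mol, so low-spin lies lower.

-120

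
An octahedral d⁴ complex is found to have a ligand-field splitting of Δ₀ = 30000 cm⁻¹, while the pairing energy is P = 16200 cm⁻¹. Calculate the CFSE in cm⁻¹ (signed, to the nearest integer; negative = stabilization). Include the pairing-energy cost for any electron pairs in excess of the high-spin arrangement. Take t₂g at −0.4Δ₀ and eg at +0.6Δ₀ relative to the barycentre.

-31800

With Δ₀ > P the complex is low-spin.
Filling d⁴ accordingly: t₂g⁴ eg⁰.
Orbital CFSE = -1.6Δ₀ = -1.6 × 30000 = -48000 cm⁻¹.
Excess pairs vs high-spin: 1 − 0 = 1; pairing cost = +16200 cm⁻¹.
Net CFSE = -48000 + 16200 = -31800 cm⁻¹.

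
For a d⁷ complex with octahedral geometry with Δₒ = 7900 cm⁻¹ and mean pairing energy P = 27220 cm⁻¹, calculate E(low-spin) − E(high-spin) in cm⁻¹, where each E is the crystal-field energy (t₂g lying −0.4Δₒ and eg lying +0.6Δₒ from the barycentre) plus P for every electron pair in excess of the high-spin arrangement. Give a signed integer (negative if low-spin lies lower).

In the high-spin limit (t₂g⁵ eg²) the orbital term is -0.8Δₒ = -6320 cm⁻¹, with no excess pairing.
Low-spin t₂g⁶ eg¹ gives -1.8Δₒ = -14220 cm⁻¹, but forming 1 extra pair costs 1P = 27220 cm⁻¹, so E(LS) = -14220 + 27220 = 13000 cm⁻¹.
E(LS) − E(HS) = 13000 − (-6320) = 19320 cm⁻¹.

19320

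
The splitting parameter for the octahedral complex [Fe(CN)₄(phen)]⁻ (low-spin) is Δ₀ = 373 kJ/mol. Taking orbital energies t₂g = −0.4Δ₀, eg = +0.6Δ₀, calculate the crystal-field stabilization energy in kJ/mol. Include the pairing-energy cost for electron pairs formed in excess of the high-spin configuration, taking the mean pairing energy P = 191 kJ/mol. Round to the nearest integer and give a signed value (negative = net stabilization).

-364

Ligand charges: 4×(-1) from CN⁻ and 1×(+0) from phen sum to -4; with overall charge -1, Fe is +3.
Fe³⁺: group 8, so d-count = 8 − 3 = 5.
Electron filling gives t₂g⁵ eg⁰.
The orbital stabilization is -2.0Δ₀ = -2.0 × 373 = -746 kJ/mol.
Relative to high-spin t₂g³ eg² (0 paired), the low-spin configuration has 2 additional pairs, contributing +2 × 191 = +382 kJ/mol.
Net CFSE = -746 + 382 = -364 kJ/mol.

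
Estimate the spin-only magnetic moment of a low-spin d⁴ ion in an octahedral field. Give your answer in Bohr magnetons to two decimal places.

Configuration: t₂g⁴ eg⁰ → 2 unpaired electrons.
μ(spin-only) = √[2(2+2)] = √8 ≈ 2.83 Bohr magnetons.

2.83 Bohr magnetons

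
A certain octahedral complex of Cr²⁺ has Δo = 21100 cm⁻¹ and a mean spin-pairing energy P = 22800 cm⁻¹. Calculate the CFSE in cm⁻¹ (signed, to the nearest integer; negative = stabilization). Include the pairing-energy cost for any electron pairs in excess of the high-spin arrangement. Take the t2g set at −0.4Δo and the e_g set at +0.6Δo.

Cr sits in group 6; removing 2 electrons leaves Cr²⁺ with 6 − 2 = 4 d electrons.
Here Δo < P (21100 < 22800), so the high-spin state is favoured.
Configuration: t2g^3 e_g^1.
Orbital CFSE = -0.6Δo = -0.6 × 21100 = -12660 cm⁻¹.
High-spin has no excess pairs, so no pairing correction applies.

-12660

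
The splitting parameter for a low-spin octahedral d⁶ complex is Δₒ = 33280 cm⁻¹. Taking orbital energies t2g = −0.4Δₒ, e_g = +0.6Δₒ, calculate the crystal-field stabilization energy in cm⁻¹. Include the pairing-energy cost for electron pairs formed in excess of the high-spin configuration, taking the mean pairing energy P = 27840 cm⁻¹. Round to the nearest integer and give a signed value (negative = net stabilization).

-24192

The d⁶ electrons fill as t2g^6 e_g^0.
The orbital stabilization is -2.4Δₒ = -2.4 × 33280 = -79872 cm⁻¹.
Pairing penalty: 3 pairs vs 1 in the high-spin reference → 2 extra × P = 55680 cm⁻¹.
Combining: -79872 + 55680 = -24192 cm⁻¹.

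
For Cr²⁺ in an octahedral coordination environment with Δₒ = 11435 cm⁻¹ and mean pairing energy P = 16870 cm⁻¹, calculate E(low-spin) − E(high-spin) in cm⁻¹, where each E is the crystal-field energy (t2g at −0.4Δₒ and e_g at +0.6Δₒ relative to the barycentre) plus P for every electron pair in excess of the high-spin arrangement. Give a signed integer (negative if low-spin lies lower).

Cr sits in group 6; removing 2 electrons leaves Cr²⁺ with 6 − 2 = 4 d electrons.
High-spin d⁴ fills as t2g^3 e_g^1 with CFSE 3(−0.4) + 1(+0.6) = -0.6Δₒ = -6861 cm⁻¹.
Low-spin t2g^4 e_g^0 gives -1.6Δₒ = -18296 cm⁻¹, but forming 1 extra pair costs 1P = 16870 cm⁻¹, so E(LS) = -18296 + 16870 = -1426 cm⁻¹.
Thus E(LS) − E(HS) = 5435 cm⁻¹.

5435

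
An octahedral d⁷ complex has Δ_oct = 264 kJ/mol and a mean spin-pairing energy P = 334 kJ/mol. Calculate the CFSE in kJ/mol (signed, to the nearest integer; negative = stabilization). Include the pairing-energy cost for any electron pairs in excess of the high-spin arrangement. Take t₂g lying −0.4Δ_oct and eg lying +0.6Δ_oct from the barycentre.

-211

Δ_oct < P, so pairing is avoided: the ground state is high-spin.
Configuration: t₂g⁵ eg².
Orbital CFSE = -0.8Δ_oct = -0.8 × 264 = -211 kJ/mol.
High-spin has no excess pairs, so no pairing correction applies.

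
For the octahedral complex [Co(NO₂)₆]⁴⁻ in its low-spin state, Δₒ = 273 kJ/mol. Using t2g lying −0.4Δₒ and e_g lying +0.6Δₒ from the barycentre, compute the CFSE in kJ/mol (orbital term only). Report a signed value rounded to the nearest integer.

-491

Each NO₂⁻ contributes -1; 6 × (-1) = -6. With overall charge -4, Co is in the +2 oxidation state.
Group 9 minus oxidation state +2 gives a d⁷ configuration for Co²⁺.
Electron filling gives t2g^6 e_g^1.
Orbital CFSE = 6(-0.4) + 1(0.6) = -1.8Δₒ = -1.8 × 273 = -491 kJ/mol.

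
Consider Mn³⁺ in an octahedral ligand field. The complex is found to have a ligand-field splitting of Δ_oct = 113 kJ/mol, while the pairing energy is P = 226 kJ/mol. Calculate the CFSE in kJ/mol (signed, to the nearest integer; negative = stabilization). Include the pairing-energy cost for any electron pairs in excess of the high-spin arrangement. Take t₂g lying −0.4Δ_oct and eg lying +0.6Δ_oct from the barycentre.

Group 7 minus oxidation state +3 gives a d⁴ configuration for Mn³⁺.
With Δ_oct < P the complex is high-spin.
Configuration: t₂g³ eg¹.
Orbital CFSE = -0.6Δ_oct = -0.6 × 113 = -68 kJ/mol.
High-spin has no excess pairs, so no pairing correction applies.

-68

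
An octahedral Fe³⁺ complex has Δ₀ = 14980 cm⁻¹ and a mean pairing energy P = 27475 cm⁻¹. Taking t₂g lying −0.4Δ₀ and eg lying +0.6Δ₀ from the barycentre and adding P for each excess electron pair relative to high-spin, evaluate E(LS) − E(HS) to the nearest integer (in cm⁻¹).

24990

Fe sits in group 8; removing 3 electrons leaves Fe³⁺ with 8 − 3 = 5 d electrons.
High-spin d⁵ fills as t₂g³ eg² with CFSE 3(−0.4) + 2(+0.6) = 0.0Δ₀ = 0 cm⁻¹.
For low-spin the configuration is t₂g⁵ eg⁰: orbital energy -2.0 × 14980 = -29960 cm⁻¹, and 2 additional pairs relative to high-spin add 54950 cm⁻¹, giving 24990 cm⁻¹.
E(LS) − E(HS) = 24990 − (0) = 24990 cm⁻¹.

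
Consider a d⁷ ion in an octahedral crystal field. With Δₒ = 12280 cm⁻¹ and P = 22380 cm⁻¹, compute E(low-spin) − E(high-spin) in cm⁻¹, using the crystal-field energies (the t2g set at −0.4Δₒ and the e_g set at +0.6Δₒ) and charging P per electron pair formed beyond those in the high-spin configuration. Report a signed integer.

10100

High-spin: t2g^5 e_g^2, CFSE = -0.8Δₒ = -9824 cm⁻¹.
For low-spin the configuration is t2g^6 e_g^1: orbital energy -1.8 × 12280 = -22104 cm⁻¹, and 1 additional pair relative to high-spin adds 22380 cm⁻¹, giving 276 cm⁻¹.
E(LS) − E(HS) = 276 − (-9824) = 10100 cm⁻¹.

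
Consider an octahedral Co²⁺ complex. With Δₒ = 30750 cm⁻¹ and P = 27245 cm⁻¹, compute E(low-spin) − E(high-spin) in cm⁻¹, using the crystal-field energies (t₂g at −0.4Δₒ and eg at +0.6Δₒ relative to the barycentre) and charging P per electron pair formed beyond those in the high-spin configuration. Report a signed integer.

-3505

Group 9 minus oxidation state +2 gives a d⁷ configuration for Co²⁺.
High-spin d⁷ fills as t₂g⁵ eg² with CFSE 5(−0.4) + 2(+0.6) = -0.8Δₒ = -24600 cm⁻¹.
For low-spin the configuration is t₂g⁶ eg¹: orbital energy -1.8 × 30750 = -55350 cm⁻¹, and 1 additional pair relative to high-spin adds 27245 cm⁻¹, giving -28105 cm⁻¹.
Thus E(LS) − E(HS) = -3505 cm⁻¹.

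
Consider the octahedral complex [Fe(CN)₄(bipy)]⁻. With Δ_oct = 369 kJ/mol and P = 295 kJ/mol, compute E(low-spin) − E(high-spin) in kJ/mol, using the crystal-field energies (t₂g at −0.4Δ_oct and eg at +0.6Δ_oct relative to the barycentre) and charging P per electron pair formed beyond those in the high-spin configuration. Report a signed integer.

Ligand charges: 4×(-1) from CN⁻ and 1×(+0) from bipy sum to -4; with overall charge -1, Fe is +3.
Group 8 minus oxidation state +3 gives a d⁵ configuration for Fe³⁺.
In the high-spin limit (t₂g³ eg²) the orbital term is 0.0Δ_oct = 0 kJ/mol, with no excess pairing.
Low-spin: t₂g⁵ eg⁰, orbital CFSE = -2.0Δ_oct = -738 kJ/mol; plus 2 excess pairs × P = +590 kJ/mol; total -148 kJ/mol.
E(LS) − E(HS) = -148 − (0) = -148 kJ/mol.

-148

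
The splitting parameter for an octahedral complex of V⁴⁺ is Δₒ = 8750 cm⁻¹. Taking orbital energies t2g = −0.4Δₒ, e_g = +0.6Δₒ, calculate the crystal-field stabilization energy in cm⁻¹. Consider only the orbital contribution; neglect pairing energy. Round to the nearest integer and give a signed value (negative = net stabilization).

V is in group 5, so V⁴⁺ is d¹ (5 − 4 = 1).
The d¹ electrons fill as t2g^1 e_g^0.
The orbital stabilization is -0.4Δₒ = -0.4 × 8750 = -3500 cm⁻¹.

-3500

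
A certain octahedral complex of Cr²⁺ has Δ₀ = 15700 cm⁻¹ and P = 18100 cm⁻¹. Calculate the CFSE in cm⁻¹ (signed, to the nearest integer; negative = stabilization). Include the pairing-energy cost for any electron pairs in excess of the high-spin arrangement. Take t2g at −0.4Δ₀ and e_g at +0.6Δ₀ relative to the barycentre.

-9420

Cr is in group 6, so Cr²⁺ is d⁴ (6 − 2 = 4).
Δ₀ < P, so pairing is avoided: the ground state is high-spin.
Filling d⁴ accordingly: t2g^3 e_g^1.
Orbital CFSE = -0.6Δ₀ = -0.6 × 15700 = -9420 cm⁻¹.
High-spin has no excess pairs, so no pairing correction applies.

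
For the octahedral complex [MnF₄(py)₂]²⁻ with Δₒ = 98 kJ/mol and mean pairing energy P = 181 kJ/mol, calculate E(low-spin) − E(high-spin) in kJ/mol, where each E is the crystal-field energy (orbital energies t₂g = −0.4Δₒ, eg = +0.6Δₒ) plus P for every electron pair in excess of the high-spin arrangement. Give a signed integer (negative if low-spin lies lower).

Ligand charges: 4×(-1) from F⁻ and 2×(+0) from py sum to -4; with overall charge -2, Mn is +2.
Group 7 minus oxidation state +2 gives a d⁵ configuration for Mn²⁺.
In the high-spin limit (t₂g³ eg²) the orbital term is 0.0Δₒ = 0 kJ/mol, with no excess pairing.
For low-spin the configuration is t₂g⁵ eg⁰: orbital energy -2.0 × 98 = -196 kJ/mol, and 2 additional pairs relative to high-spin add 362 kJ/mol, giving 166 kJ/mol.
The difference is 166 − (0) = 166 kJ/mol, so high-spin lies lower.

166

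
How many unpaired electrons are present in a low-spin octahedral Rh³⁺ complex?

Rh³⁺: group 9, so d-count = 9 − 3 = 6.
Configuration: t2g^6 e_g^0, giving 0 unpaired electrons.

0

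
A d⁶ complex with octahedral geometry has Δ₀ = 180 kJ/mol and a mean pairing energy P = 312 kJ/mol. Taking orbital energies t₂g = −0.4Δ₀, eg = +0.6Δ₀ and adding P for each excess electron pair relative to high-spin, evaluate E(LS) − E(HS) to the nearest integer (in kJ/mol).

High-spin: t₂g⁴ eg², CFSE = -0.4Δ₀ = -72 kJ/mol.
For low-spin the configuration is t₂g⁶ eg⁰: orbital energy -2.4 × 180 = -432 kJ/mol, and 2 additional pairs relative to high-spin add 624 kJ/mol, giving 192 kJ/mol.
The difference is 192 − (-72) = 264 kJ/mol, so high-spin lies lower.

264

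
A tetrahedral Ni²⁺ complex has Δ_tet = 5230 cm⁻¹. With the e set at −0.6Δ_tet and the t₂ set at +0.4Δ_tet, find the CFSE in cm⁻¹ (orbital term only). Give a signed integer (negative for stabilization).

Ni sits in group 10; removing 2 electrons leaves Ni²⁺ with 10 − 2 = 8 d electrons.
With tetrahedral geometry the complex is necessarily high-spin.
The d⁸ electrons fill as e⁴ t₂⁴.
Orbital CFSE = 4(-0.6) + 4(0.4) = -0.8Δ_tet = -0.8 × 5230 = -4184 cm⁻¹.

-4184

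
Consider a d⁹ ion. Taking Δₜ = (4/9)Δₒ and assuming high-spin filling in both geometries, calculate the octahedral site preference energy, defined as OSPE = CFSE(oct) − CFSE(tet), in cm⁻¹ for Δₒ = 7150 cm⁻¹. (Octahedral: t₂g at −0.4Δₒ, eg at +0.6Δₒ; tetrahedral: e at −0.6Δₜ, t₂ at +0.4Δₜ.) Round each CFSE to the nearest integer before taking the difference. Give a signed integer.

-3019

Octahedral (high-spin): t2g^6 e_g^3, CFSE = 6(−0.4) + 3(+0.6) = -0.6Δₒ = -0.6 × 7150 = -4290 cm⁻¹.
Tetrahedral e^4 t2^5 gives -0.4Δₜ = -0.4 × (4/9) × 7150 = -1271 cm⁻¹.
OSPE = CFSE(oct) − CFSE(tet) = -4290 − (-1271) = -3019 cm⁻¹.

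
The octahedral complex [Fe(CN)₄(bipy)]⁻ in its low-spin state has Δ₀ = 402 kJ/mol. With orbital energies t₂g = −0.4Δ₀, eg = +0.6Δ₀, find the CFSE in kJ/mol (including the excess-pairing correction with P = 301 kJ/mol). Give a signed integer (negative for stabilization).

Ligand charges: 4×(-1) from CN⁻ and 1×(+0) from bipy sum to -4; with overall charge -1, Fe is +3.
Fe is in group 8, so Fe³⁺ is d⁵ (8 − 3 = 5).
The d⁵ electrons fill as t₂g⁵ eg⁰.
The orbital stabilization is -2.0Δ₀ = -2.0 × 402 = -804 kJ/mol.
Relative to high-spin t₂g³ eg² (0 paired), the low-spin configuration has 2 additional pairs, contributing +2 × 301 = +602 kJ/mol.
Combining: -804 + 602 = -202 kJ/mol.

-202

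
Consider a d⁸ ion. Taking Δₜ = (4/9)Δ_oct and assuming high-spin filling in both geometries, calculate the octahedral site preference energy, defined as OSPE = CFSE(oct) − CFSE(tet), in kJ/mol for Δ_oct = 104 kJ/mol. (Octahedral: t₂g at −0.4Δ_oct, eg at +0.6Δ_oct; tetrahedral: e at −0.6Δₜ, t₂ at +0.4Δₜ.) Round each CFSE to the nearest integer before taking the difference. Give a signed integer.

-88

Octahedral (high-spin): t₂g⁶ eg², CFSE = 6(−0.4) + 2(+0.6) = -1.2Δ_oct = -1.2 × 104 = -125 kJ/mol.
In a tetrahedral site the filling is e⁴ t₂⁴: CFSE(tet) = -0.8Δₜ = -0.8 × (4/9)(104) = -37 kJ/mol.
Subtracting, OSPE = -125 − (-37) = -88 kJ/mol.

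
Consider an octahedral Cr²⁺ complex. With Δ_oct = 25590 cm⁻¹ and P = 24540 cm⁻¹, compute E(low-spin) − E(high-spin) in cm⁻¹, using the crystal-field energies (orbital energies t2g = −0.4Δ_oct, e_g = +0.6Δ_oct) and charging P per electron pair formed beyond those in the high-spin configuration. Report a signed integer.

-1050

Cr is in group 6, so Cr²⁺ is d⁴ (6 − 2 = 4).
High-spin: t2g^3 e_g^1, CFSE = -0.6Δ_oct = -15354 cm⁻¹.
Low-spin t2g^4 e_g^0 gives -1.6Δ_oct = -40944 cm⁻¹, but forming 1 extra pair costs 1P = 24540 cm⁻¹, so E(LS) = -40944 + 24540 = -16404 cm⁻¹.
E(LS) − E(HS) = -16404 − (-15354) = -1050 cm⁻¹.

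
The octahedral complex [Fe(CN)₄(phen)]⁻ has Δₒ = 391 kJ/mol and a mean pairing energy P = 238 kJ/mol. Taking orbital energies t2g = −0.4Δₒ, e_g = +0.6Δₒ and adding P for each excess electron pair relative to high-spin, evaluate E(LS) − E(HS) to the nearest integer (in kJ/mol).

-306

Ligand charges: 4×(-1) from CN⁻ and 1×(+0) from phen sum to -4; with overall charge -1, Fe is +3.
Fe sits in group 8; removing 3 electrons leaves Fe³⁺ with 8 − 3 = 5 d electrons.
High-spin: t2g^3 e_g^2, CFSE = 0.0Δₒ = 0 kJ/mol.
Low-spin t2g^5 e_g^0 gives -2.0Δₒ = -782 kJ/mol, but forming 2 extra pairs costs 2P = 476 kJ/mol, so E(LS) = -782 + 476 = -306 kJ/mol.
E(LS) − E(HS) = -306 − (0) = -306 kJ/mol.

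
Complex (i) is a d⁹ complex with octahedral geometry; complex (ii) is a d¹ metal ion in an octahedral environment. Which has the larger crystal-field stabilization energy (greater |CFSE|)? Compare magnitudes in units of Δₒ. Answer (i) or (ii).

(i): t₂g⁶ eg³, CFSE = -0.6Δₒ.
(ii): For octahedral d¹ the high- and low-spin configurations coincide; t₂g¹ eg⁰, CFSE = -0.4Δₒ.
So (i) has the larger |CFSE|.

(i)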